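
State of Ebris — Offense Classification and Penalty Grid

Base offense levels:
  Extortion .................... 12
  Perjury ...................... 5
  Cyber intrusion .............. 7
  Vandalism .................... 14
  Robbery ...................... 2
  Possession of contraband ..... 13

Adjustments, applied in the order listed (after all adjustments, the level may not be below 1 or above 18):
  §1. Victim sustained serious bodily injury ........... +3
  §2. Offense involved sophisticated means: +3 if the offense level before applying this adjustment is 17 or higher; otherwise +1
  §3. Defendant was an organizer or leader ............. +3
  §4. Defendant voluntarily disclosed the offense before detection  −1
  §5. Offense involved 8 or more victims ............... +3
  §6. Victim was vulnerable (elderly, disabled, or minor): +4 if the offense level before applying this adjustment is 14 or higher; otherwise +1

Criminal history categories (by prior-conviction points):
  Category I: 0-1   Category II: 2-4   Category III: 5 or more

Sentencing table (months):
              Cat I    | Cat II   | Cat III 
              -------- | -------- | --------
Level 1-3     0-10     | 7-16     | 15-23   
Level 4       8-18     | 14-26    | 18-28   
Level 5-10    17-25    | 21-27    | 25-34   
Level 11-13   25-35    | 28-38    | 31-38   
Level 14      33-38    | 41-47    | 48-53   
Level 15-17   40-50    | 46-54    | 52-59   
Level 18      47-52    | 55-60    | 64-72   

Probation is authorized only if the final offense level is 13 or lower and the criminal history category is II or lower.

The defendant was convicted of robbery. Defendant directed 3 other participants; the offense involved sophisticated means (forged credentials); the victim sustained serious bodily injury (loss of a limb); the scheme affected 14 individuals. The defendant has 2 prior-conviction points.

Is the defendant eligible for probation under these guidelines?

Yes

Base offense level for robbery: 2.
§1 applies: 2 + 3 = 5.
§2 applies (level before this adjustment is 5 < 17, so +1): 5 + 1 = 6.
§3 applies: 6 + 3 = 9.
§5 applies: 9 + 3 = 12.
Final offense level: 12.
Criminal history: 2 prior points → Category II (2-4).
Level 12 falls in the 11-13 band.
Grid: Level 11-13 × Category II = 28-38 months.
Probation check: level 12 ≤ 13 and category II ≤ II → eligible.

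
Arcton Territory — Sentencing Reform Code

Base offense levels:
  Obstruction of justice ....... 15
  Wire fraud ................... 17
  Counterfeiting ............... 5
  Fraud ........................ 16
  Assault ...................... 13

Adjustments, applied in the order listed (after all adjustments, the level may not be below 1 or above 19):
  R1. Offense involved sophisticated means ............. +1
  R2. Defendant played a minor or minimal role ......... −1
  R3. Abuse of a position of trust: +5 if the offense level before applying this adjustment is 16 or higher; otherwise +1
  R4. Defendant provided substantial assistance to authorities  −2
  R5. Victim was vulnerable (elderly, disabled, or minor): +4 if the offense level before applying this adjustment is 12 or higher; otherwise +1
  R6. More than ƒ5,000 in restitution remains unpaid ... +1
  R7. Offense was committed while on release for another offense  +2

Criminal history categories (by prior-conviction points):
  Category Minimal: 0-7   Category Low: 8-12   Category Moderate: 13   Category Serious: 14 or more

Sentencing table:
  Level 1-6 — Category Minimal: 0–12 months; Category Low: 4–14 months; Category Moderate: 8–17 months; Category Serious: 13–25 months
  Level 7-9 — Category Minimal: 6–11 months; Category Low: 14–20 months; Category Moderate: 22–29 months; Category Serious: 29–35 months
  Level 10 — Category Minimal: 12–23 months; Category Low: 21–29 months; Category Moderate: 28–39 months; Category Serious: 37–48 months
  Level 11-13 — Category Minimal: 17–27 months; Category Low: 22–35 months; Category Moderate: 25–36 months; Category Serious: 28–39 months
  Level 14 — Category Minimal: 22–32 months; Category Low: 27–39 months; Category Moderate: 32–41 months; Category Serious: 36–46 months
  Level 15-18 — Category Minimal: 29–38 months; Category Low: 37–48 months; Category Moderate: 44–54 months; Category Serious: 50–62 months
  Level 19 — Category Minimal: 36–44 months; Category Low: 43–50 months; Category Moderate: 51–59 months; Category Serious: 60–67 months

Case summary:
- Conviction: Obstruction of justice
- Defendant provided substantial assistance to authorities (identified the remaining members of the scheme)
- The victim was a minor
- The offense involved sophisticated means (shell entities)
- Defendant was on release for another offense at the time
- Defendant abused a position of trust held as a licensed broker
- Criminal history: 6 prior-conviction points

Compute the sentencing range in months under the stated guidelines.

Base offense level for obstruction of justice: 15.
R1 applies: 15 + 1 = 16.
R2 does not apply.
R3 applies (level before this adjustment is 16 ≥ 16, so +5): 16 + 5 = 21.
R4 applies: 21 − 2 = 19.
R5 applies (level before this adjustment is 19 ≥ 12, so +4): 19 + 4 = 23.
R7 applies: 23 + 2 = 25.
Level 25 exceeds the maximum of 19; capped at 19.
Final offense level: 19.
Criminal history: 6 prior points → Category Minimal (0-7).
Level 19 falls in the 19 band.
Grid: Level 19 × Category Minimal = 36-44 months.

36-44 months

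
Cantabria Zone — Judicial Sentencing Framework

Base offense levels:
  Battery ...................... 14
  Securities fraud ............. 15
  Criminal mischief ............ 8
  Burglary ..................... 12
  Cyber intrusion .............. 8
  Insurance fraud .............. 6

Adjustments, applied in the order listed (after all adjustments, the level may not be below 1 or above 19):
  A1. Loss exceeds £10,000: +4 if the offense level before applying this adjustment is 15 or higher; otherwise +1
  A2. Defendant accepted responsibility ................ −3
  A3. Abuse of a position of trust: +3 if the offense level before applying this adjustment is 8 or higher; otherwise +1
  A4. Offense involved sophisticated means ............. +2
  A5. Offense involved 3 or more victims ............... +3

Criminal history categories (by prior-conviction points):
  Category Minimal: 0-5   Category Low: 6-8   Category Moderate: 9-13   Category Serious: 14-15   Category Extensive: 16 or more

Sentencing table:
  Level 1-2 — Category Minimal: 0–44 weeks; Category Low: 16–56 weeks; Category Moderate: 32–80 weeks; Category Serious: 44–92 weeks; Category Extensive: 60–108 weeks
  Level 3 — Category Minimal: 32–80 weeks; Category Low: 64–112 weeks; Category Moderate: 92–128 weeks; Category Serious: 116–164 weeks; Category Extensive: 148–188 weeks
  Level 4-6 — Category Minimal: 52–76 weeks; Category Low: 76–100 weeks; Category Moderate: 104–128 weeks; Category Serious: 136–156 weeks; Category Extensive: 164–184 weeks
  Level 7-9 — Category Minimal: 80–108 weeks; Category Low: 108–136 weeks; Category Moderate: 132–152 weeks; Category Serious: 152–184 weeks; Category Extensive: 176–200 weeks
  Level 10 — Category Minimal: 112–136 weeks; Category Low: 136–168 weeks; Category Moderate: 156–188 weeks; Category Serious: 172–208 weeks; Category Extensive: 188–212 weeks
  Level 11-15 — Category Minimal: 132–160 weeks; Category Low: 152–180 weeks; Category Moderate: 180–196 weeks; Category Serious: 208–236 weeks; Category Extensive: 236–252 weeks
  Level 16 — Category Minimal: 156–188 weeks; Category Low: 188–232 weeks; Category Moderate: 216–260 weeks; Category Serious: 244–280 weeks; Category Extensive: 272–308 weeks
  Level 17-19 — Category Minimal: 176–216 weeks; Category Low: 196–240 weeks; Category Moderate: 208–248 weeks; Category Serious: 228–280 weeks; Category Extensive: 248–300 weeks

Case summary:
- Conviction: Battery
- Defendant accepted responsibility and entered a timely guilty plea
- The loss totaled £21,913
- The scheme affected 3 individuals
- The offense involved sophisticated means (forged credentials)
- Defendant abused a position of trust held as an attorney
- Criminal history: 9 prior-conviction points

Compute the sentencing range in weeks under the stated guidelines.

Base offense level for battery: 14.
A1 applies (level before this adjustment is 14 < 15, so +1): 14 + 1 = 15.
A2 applies: 15 − 3 = 12.
A3 applies (level before this adjustment is 12 ≥ 8, so +3): 12 + 3 = 15.
A4 applies: 15 + 2 = 17.
A5 applies: 17 + 3 = 20.
Level 20 exceeds the maximum of 19; capped at 19.
Final offense level: 19.
Criminal history: 9 prior points → Category Moderate (9-13).
Level 19 falls in the 17-19 band.
Grid: Level 17-19 × Category Moderate = 208-248 weeks.

208-248 weeks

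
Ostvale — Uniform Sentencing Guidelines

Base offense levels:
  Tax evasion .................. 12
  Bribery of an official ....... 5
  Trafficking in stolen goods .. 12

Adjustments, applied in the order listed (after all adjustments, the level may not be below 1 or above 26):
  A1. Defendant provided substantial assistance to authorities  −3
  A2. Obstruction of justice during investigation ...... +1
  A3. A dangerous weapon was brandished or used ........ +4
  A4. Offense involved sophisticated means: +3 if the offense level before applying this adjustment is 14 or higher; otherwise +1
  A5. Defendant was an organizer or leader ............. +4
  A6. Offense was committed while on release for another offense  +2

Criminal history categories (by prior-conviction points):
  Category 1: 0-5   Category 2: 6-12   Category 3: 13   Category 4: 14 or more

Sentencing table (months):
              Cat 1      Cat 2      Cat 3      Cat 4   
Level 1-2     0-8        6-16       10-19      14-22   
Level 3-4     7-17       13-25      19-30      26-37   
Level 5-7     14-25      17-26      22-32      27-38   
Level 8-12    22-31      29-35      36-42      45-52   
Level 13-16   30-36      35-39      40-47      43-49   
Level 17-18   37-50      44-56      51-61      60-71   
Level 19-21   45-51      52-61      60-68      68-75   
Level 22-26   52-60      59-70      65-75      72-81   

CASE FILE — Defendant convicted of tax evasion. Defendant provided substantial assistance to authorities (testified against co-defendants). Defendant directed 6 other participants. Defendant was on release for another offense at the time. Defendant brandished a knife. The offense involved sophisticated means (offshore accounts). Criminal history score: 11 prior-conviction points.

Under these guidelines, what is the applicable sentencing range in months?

52-61 months

Base offense level for tax evasion: 12.
A1 applies: 12 − 3 = 9.
A2 does not apply.
A3 applies: 9 + 4 = 13.
A4 applies (level before this adjustment is 13 < 14, so +1): 13 + 1 = 14.
A5 applies: 14 + 4 = 18.
A6 applies: 18 + 2 = 20.
Final offense level: 20.
Criminal history: 11 prior points → Category 2 (6-12).
Level 20 falls in the 19-21 band.
Grid: Level 19-21 × Category 2 = 52-61 months.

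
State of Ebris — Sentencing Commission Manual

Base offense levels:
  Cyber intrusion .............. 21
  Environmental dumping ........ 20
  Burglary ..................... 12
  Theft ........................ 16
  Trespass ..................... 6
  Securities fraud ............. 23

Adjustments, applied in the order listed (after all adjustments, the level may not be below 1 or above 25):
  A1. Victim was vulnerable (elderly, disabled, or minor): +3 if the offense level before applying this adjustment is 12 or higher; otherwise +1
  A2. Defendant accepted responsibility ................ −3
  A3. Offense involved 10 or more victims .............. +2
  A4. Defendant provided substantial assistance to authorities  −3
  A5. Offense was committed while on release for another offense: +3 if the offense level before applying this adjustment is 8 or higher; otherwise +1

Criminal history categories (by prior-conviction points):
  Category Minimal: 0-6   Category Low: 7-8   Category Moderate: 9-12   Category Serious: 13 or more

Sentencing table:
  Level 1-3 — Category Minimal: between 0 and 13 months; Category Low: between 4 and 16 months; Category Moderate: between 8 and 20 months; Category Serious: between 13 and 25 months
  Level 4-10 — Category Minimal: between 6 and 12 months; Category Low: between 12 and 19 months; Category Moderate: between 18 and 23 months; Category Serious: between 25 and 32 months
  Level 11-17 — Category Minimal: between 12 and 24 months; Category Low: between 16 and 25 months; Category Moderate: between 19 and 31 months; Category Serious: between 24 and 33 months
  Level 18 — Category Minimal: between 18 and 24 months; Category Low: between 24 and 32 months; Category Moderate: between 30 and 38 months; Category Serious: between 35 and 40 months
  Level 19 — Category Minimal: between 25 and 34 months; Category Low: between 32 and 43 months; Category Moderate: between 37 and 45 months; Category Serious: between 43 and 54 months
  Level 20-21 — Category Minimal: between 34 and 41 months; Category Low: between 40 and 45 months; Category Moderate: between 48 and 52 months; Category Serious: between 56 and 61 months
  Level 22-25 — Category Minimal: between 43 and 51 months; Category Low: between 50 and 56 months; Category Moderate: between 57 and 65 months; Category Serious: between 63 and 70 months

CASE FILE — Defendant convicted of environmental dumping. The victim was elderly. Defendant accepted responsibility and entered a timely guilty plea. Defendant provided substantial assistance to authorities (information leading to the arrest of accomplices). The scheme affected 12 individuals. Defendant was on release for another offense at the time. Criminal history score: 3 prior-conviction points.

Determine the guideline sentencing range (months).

Base offense level for environmental dumping: 20.
A1 applies (level before this adjustment is 20 ≥ 12, so +3): 20 + 3 = 23.
A2 applies: 23 − 3 = 20.
A3 applies: 20 + 2 = 22.
A4 applies: 22 − 3 = 19.
A5 applies (level before this adjustment is 19 ≥ 8, so +3): 19 + 3 = 22.
Final offense level: 22.
Criminal history: 3 prior points → Category Minimal (0-6).
Level 22 falls in the 22-25 band.
Grid: Level 22-25 × Category Minimal = 43-51 months.

43-51 months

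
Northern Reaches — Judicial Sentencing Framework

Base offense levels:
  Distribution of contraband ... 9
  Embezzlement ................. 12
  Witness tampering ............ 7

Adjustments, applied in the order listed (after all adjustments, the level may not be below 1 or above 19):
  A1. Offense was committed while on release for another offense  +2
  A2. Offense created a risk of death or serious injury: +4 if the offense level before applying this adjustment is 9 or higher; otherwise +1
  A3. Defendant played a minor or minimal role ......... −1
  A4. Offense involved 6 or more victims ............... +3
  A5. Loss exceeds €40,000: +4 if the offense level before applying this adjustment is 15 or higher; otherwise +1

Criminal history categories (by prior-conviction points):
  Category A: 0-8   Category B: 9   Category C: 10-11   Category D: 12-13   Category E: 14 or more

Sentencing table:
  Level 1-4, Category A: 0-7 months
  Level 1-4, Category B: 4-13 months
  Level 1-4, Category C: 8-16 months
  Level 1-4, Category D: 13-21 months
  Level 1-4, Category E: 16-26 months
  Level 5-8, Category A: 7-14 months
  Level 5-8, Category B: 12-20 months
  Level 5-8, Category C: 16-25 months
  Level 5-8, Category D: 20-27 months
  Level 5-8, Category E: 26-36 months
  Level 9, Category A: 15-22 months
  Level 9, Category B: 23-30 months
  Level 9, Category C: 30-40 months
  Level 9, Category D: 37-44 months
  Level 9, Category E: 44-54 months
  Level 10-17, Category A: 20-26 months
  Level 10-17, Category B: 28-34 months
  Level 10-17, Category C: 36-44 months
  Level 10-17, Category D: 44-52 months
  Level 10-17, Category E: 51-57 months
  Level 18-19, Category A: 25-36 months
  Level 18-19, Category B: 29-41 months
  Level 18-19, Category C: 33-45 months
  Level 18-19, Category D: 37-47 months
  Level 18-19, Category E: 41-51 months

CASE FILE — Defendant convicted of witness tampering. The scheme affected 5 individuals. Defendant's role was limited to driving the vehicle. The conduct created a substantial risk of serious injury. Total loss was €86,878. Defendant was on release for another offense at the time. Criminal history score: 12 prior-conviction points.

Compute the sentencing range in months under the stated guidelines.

44-52 months

Base offense level for witness tampering: 7.
A1 applies: 7 + 2 = 9.
A2 applies (level before this adjustment is 9 ≥ 9, so +4): 9 + 4 = 13.
A3 applies: 13 − 1 = 12.
A4 does not apply.
A5 applies (level before this adjustment is 12 < 15, so +1): 12 + 1 = 13.
Final offense level: 13.
Criminal history: 12 prior points → Category D (12-13).
Level 13 falls in the 10-17 band.
Grid: Level 10-17 × Category D = 44-52 months.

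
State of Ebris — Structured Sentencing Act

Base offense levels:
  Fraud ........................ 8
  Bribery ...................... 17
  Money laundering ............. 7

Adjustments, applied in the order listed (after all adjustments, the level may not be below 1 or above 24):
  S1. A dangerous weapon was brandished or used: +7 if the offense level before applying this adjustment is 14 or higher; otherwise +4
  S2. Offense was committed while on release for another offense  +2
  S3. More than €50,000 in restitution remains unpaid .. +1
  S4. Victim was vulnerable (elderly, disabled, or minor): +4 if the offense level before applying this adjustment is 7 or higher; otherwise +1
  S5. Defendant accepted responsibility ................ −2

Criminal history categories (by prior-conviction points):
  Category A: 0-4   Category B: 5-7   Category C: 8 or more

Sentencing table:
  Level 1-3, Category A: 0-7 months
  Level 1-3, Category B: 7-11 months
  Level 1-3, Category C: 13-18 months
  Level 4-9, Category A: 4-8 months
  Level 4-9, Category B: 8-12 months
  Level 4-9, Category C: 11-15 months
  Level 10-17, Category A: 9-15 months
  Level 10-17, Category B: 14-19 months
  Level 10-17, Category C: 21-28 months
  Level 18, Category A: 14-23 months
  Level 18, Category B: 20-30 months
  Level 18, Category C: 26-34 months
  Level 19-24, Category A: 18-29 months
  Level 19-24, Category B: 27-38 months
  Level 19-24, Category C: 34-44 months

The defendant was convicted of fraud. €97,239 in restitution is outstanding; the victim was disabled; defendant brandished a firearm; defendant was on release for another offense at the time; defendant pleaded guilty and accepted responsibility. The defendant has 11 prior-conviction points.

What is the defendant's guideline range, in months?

21-28 months

Base offense level for fraud: 8.
S1 applies (level before this adjustment is 8 < 14, so +4): 8 + 4 = 12.
S2 applies: 12 + 2 = 14.
S3 applies: 14 + 1 = 15.
S4 applies (level before this adjustment is 15 ≥ 7, so +4): 15 + 4 = 19.
S5 applies: 19 − 2 = 17.
Final offense level: 17.
Criminal history: 11 prior points → Category C (8+).
Level 17 falls in the 10-17 band.
Grid: Level 10-17 × Category C = 21-28 months.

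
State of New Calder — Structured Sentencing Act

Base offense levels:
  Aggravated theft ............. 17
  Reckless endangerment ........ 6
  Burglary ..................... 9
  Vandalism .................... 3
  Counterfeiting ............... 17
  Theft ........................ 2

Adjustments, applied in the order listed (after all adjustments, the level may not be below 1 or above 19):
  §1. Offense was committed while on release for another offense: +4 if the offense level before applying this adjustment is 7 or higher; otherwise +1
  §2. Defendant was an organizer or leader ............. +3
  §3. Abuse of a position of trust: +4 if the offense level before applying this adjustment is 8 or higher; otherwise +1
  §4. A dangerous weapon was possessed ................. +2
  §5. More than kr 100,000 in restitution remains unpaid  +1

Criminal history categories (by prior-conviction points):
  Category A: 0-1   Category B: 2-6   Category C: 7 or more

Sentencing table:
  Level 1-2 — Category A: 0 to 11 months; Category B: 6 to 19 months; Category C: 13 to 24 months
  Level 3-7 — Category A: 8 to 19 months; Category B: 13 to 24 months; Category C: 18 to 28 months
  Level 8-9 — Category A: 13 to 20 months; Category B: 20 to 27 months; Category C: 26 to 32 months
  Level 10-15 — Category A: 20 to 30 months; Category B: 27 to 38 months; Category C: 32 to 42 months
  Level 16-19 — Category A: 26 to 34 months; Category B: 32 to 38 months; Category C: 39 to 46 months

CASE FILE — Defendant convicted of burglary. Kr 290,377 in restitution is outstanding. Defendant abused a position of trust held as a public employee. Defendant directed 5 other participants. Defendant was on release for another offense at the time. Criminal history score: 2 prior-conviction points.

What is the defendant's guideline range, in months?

Base offense level for burglary: 9.
§1 applies (level before this adjustment is 9 ≥ 7, so +4): 9 + 4 = 13.
§2 applies: 13 + 3 = 16.
§3 applies (level before this adjustment is 16 ≥ 8, so +4): 16 + 4 = 20.
§5 applies: 20 + 1 = 21.
Level 21 exceeds the maximum of 19; capped at 19.
Final offense level: 19.
Criminal history: 2 prior points → Category B (2-6).
Level 19 falls in the 16-19 band.
Grid: Level 16-19 × Category B = 32-38 months.

32-38 months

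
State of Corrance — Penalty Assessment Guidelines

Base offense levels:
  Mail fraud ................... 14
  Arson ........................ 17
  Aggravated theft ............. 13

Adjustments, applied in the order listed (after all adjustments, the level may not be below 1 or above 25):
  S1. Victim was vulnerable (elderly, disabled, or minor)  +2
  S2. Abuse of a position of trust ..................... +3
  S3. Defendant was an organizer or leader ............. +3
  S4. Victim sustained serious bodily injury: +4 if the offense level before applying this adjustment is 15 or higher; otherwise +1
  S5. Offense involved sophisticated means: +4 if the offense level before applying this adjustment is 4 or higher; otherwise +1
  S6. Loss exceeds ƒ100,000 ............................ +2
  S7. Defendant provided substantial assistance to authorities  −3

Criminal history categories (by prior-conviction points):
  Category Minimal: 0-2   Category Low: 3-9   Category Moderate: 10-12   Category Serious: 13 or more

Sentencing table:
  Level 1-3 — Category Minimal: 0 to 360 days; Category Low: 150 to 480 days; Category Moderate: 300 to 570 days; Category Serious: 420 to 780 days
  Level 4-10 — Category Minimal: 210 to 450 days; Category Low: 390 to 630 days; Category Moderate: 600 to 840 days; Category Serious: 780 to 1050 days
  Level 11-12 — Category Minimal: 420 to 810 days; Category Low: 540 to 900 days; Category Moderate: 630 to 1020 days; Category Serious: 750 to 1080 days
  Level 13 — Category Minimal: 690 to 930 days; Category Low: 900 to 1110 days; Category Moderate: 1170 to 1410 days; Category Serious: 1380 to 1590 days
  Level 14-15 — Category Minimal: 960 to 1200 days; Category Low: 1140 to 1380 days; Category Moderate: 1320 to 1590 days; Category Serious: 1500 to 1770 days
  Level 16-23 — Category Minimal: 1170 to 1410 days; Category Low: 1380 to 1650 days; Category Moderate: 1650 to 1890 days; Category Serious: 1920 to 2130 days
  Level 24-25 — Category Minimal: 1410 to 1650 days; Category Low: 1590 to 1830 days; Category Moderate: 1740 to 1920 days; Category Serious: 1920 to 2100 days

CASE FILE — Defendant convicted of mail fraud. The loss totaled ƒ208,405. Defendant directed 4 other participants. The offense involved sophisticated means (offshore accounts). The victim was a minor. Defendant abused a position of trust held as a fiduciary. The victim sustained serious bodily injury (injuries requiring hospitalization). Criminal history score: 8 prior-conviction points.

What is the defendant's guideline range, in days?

1590-1830 days

Base offense level for mail fraud: 14.
S1 applies: 14 + 2 = 16.
S2 applies: 16 + 3 = 19.
S3 applies: 19 + 3 = 22.
S4 applies (level before this adjustment is 22 ≥ 15, so +4): 22 + 4 = 26.
S5 applies (level before this adjustment is 26 ≥ 4, so +4): 26 + 4 = 30.
S6 applies: 30 + 2 = 32.
Level 32 exceeds the maximum of 25; capped at 25.
Final offense level: 25.
Criminal history: 8 prior points → Category Low (3-9).
Level 25 falls in the 24-25 band.
Grid: Level 24-25 × Category Low = 1590-1830 days.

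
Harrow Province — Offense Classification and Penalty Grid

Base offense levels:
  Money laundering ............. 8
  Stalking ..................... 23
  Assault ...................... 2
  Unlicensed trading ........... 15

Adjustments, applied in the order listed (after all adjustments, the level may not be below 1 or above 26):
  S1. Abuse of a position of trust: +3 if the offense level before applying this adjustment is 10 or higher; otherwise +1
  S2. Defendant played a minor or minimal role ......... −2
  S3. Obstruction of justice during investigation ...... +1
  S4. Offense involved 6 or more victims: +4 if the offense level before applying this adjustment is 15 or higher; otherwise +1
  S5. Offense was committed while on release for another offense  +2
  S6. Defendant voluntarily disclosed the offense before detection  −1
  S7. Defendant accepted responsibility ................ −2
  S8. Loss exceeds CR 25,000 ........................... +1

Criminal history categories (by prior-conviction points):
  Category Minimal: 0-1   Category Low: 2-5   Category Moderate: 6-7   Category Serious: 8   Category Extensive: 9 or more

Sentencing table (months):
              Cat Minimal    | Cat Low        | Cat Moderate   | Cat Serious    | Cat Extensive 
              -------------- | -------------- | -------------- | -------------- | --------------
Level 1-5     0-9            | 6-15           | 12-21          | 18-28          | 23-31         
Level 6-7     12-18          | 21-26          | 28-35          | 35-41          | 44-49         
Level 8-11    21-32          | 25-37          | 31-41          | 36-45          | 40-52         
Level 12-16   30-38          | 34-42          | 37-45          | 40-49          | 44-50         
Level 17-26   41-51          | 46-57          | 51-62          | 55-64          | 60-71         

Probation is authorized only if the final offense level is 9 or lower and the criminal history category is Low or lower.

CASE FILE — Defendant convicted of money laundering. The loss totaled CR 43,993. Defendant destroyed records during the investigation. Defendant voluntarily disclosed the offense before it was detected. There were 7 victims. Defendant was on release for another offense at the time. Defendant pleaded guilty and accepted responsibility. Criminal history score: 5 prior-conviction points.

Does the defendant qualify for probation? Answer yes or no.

Base offense level for money laundering: 8.
S3 applies: 8 + 1 = 9.
S4 applies (level before this adjustment is 9 < 15, so +1): 9 + 1 = 10.
S5 applies: 10 + 2 = 12.
S6 applies: 12 − 1 = 11.
S7 applies: 11 − 2 = 9.
S8 applies: 9 + 1 = 10.
Final offense level: 10.
Criminal history: 5 prior points → Category Low (2-5).
Level 10 falls in the 8-11 band.
Grid: Level 8-11 × Category Low = 25-37 months.
Probation check: level 10 > 9 and category Low ≤ Low → not eligible.

No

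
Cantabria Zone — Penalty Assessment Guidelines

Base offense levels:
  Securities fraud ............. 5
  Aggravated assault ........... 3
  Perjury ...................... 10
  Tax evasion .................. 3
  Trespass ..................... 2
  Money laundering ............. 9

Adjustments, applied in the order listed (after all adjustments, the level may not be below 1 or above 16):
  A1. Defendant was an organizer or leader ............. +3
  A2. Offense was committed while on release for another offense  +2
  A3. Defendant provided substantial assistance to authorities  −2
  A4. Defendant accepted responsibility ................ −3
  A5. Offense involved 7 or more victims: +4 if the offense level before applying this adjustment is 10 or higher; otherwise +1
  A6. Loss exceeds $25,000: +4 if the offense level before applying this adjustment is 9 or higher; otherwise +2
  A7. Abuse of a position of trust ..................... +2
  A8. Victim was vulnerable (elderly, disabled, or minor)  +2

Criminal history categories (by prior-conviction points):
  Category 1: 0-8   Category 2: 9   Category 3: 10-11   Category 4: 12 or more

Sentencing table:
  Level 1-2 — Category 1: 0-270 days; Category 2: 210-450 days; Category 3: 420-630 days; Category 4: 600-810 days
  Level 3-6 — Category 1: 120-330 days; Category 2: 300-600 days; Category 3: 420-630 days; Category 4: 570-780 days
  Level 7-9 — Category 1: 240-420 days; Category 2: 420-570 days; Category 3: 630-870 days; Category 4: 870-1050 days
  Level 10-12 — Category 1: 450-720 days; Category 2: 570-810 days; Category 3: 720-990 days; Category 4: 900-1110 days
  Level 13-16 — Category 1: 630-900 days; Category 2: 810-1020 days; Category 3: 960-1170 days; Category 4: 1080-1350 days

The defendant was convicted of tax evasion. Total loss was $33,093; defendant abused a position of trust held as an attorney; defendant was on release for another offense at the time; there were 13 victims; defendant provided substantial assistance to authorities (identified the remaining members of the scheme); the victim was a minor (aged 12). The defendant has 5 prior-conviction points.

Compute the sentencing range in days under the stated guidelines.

Base offense level for tax evasion: 3.
A1 does not apply.
A2 applies: 3 + 2 = 5.
A3 applies: 5 − 2 = 3.
A5 applies (level before this adjustment is 3 < 10, so +1): 3 + 1 = 4.
A6 applies (level before this adjustment is 4 < 9, so +2): 4 + 2 = 6.
A7 applies: 6 + 2 = 8.
A8 applies: 8 + 2 = 10.
Final offense level: 10.
Criminal history: 5 prior points → Category 1 (0-8).
Level 10 falls in the 10-12 band.
Grid: Level 10-12 × Category 1 = 450-720 days.

450-720 days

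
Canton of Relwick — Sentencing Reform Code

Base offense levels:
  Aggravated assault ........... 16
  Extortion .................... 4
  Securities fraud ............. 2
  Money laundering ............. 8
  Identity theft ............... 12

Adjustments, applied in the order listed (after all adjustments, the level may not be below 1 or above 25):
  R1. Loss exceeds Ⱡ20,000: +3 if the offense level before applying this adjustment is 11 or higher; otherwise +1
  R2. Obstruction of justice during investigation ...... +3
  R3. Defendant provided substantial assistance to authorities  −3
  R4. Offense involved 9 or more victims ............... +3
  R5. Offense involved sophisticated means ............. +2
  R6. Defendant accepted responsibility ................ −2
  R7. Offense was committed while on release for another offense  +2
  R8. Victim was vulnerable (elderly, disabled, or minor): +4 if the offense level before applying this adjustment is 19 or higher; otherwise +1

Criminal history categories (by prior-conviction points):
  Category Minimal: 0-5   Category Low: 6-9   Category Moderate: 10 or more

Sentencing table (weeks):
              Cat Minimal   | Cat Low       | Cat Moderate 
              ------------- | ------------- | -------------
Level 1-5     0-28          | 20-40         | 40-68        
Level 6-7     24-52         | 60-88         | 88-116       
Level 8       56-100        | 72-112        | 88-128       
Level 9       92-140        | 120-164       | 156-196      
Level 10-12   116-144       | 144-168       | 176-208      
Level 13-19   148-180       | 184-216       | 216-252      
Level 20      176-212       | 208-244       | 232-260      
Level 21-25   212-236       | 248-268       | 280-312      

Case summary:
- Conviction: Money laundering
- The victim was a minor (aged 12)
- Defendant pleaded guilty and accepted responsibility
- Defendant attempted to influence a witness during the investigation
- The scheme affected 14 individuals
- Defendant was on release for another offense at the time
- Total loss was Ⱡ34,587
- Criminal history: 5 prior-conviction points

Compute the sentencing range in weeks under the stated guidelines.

Base offense level for money laundering: 8.
R1 applies (level before this adjustment is 8 < 11, so +1): 8 + 1 = 9.
R2 applies: 9 + 3 = 12.
R4 applies: 12 + 3 = 15.
R6 applies: 15 − 2 = 13.
R7 applies: 13 + 2 = 15.
R8 applies (level before this adjustment is 15 < 19, so +1): 15 + 1 = 16.
Final offense level: 16.
Criminal history: 5 prior points → Category Minimal (0-5).
Level 16 falls in the 13-19 band.
Grid: Level 13-19 × Category Minimal = 148-180 weeks.

148-180 weeks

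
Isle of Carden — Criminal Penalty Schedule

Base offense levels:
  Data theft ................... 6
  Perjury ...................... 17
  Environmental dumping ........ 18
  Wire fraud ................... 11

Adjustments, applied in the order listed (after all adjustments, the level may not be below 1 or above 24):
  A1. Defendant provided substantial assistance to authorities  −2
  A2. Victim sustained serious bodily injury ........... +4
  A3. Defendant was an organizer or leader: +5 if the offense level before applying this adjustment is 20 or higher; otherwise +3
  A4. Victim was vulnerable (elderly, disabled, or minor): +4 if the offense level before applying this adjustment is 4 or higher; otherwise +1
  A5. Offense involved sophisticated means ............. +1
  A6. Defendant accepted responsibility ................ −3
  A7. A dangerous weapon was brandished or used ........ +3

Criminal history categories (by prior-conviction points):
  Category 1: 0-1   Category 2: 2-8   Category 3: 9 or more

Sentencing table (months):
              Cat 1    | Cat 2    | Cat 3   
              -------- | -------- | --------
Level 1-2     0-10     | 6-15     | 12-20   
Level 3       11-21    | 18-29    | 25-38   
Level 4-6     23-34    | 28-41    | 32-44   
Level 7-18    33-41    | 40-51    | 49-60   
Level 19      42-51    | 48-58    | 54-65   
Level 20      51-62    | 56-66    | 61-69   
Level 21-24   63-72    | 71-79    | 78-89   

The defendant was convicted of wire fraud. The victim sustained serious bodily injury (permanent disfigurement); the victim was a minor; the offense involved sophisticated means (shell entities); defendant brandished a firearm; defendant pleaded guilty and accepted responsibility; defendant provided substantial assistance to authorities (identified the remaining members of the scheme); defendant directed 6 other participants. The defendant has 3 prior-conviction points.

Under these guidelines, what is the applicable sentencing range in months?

71-79 months

Base offense level for wire fraud: 11.
A1 applies: 11 − 2 = 9.
A2 applies: 9 + 4 = 13.
A3 applies (level before this adjustment is 13 < 20, so +3): 13 + 3 = 16.
A4 applies (level before this adjustment is 16 ≥ 4, so +4): 16 + 4 = 20.
A5 applies: 20 + 1 = 21.
A6 applies: 21 − 3 = 18.
A7 applies: 18 + 3 = 21.
Final offense level: 21.
Criminal history: 3 prior points → Category 2 (2-8).
Level 21 falls in the 21-24 band.
Grid: Level 21-24 × Category 2 = 71-79 months.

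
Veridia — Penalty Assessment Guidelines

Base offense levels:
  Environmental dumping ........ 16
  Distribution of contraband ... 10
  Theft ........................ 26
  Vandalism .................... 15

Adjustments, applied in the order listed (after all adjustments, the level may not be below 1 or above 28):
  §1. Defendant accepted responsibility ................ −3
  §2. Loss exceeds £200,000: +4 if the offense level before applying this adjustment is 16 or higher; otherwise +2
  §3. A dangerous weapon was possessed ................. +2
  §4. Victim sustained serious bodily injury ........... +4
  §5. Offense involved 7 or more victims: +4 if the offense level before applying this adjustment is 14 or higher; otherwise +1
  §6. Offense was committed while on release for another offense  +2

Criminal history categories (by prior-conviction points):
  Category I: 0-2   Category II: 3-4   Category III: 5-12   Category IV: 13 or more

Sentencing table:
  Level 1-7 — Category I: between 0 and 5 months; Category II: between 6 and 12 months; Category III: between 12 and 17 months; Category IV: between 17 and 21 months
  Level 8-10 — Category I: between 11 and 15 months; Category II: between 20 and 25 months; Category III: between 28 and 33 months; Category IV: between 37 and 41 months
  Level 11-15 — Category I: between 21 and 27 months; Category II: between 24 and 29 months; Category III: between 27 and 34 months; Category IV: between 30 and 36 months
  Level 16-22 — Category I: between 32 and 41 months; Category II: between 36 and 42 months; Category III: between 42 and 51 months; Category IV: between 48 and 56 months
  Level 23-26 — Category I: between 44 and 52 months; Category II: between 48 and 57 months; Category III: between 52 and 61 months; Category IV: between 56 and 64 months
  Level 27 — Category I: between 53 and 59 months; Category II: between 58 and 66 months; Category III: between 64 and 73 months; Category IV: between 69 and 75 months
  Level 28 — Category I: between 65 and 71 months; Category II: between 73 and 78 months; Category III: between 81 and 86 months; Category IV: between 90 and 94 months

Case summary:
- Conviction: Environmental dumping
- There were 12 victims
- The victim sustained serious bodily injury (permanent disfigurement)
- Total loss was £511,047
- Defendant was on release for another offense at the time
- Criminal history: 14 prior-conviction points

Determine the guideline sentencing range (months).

90-94 months

Base offense level for environmental dumping: 16.
§1 does not apply.
§2 applies (level before this adjustment is 16 ≥ 16, so +4): 16 + 4 = 20.
§3 does not apply.
§4 applies: 20 + 4 = 24.
§5 applies (level before this adjustment is 24 ≥ 14, so +4): 24 + 4 = 28.
§6 applies: 28 + 2 = 30.
Level 30 exceeds the maximum of 28; capped at 28.
Final offense level: 28.
Criminal history: 14 prior points → Category IV (13+).
Level 28 falls in the 28 band.
Grid: Level 28 × Category IV = 90-94 months.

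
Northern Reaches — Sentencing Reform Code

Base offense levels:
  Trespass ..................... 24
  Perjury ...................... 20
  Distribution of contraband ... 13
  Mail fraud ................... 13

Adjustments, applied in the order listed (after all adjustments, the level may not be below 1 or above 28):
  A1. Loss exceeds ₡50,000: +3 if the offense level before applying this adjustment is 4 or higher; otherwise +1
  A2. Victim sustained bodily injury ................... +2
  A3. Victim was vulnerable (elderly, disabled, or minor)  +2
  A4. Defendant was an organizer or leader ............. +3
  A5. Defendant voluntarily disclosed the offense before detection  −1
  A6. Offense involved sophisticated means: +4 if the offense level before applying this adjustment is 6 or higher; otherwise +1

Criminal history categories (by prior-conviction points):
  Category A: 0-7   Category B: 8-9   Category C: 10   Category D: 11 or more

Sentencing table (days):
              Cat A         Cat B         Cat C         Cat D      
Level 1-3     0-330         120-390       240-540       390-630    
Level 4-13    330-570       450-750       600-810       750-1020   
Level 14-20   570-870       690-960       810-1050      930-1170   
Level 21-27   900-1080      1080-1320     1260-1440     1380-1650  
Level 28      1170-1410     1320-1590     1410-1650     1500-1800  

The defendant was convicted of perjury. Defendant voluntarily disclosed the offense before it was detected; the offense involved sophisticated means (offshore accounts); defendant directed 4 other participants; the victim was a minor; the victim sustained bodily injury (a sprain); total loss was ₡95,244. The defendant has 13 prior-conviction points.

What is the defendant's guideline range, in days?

1500-1800 days

Base offense level for perjury: 20.
A1 applies (level before this adjustment is 20 ≥ 4, so +3): 20 + 3 = 23.
A2 applies: 23 + 2 = 25.
A3 applies: 25 + 2 = 27.
A4 applies: 27 + 3 = 30.
A5 applies: 30 − 1 = 29.
A6 applies (level before this adjustment is 29 ≥ 6, so +4): 29 + 4 = 33.
Level 33 exceeds the maximum of 28; capped at 28.
Final offense level: 28.
Criminal history: 13 prior points → Category D (11+).
Level 28 falls in the 28 band.
Grid: Level 28 × Category D = 1500-1800 days.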